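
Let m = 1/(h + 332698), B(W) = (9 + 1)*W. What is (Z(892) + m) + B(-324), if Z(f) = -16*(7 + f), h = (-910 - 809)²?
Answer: -57941702215/3287659 ≈ -17624.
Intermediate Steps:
h = 2954961 (h = (-1719)² = 2954961)
B(W) = 10*W
m = 1/3287659 (m = 1/(2954961 + 332698) = 1/3287659 ≈ 3.0417e-7)
Z(f) = -112 - 16*f
(Z(892) + m) + B(-324) = ((-112 - 16*892) + 1/3287659) + 10*(-324) = ((-112 - 14272) + 1/3287659) - 3240 = (-14384 + 1/3287659) - 3240 = -47289687055/3287659 - 3240 = -57941702215/3287659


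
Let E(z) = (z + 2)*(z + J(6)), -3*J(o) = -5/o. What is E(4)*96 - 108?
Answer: 2356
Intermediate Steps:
J(o) = 5/(3*o) (J(o) = -(-5)/(3*o) = 5/(3*o))
E(z) = (2 + z)*(5/18 + z) (E(z) = (z + 2)*(z + (5/3)/6) = (2 + z)*(z + (5/3)*(⅙)) = (2 + z)*(z + 5/18) = (2 + z)*(5/18 + z))
E(4)*96 - 108 = (5/9 + 4² + (41/18)*4)*96 - 108 = (5/9 + 16 + 82/9)*96 - 108 = (77/3)*96 - 108 = 2464 - 108 = 2356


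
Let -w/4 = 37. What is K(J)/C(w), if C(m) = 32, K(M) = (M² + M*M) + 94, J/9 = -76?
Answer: 467903/16 ≈ 29244.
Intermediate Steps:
w = -148 (w = -4*37 = -148)
J = -684 (J = 9*(-76) = -684)
K(M) = 94 + 2*M² (K(M) = (M² + M²) + 94 = 2*M² + 94 = 94 + 2*M²)
K(J)/C(w) = (94 + 2*(-684)²)/32 = (94 + 2*467856)*(1/32) = (94 + 935712)*(1/32) = 935806*(1/32) = 467903/16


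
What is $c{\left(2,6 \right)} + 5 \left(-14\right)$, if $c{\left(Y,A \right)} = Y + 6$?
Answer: $-62$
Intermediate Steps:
$c{\left(Y,A \right)} = 6 + Y$
$c{\left(2,6 \right)} + 5 \left(-14\right) = \left(6 + 2\right) + 5 \left(-14\right) = 8 - 70 = -62$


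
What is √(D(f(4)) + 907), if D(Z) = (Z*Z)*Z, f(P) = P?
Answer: √971 ≈ 31.161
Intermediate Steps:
D(Z) = Z³ (D(Z) = Z²*Z = Z³)
√(D(f(4)) + 907) = √(4³ + 907) = √(64 + 907) = √971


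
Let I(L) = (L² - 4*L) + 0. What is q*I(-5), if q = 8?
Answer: 360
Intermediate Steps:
I(L) = L² - 4*L
q*I(-5) = 8*(-5*(-4 - 5)) = 8*(-5*(-9)) = 8*45 = 360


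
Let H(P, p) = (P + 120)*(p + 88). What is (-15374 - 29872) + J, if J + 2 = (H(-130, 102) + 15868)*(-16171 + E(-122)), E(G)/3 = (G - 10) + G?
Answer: -236565392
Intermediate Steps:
E(G) = -30 + 6*G (E(G) = 3*((G - 10) + G) = 3*((-10 + G) + G) = 3*(-10 + 2*G) = -30 + 6*G)
H(P, p) = (88 + p)*(120 + P) (H(P, p) = (120 + P)*(88 + p) = (88 + p)*(120 + P))
J = -236520146 (J = -2 + ((10560 + 88*(-130) + 120*102 - 130*102) + 15868)*(-16171 + (-30 + 6*(-122))) = -2 + ((10560 - 11440 + 12240 - 13260) + 15868)*(-16171 + (-30 - 732)) = -2 + (-1900 + 15868)*(-16171 - 762) = -2 + 13968*(-16933) = -2 - 236520144 = -236520146)
(-15374 - 29872) + J = (-15374 - 29872) - 236520146 = -45246 - 236520146 = -236565392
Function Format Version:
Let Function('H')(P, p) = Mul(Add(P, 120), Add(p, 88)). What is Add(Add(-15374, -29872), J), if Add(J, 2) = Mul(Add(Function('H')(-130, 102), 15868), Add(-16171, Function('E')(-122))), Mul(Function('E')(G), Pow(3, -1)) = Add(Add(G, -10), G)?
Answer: -236565392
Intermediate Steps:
Function('E')(G) = Add(-30, Mul(6, G)) (Function('E')(G) = Mul(3, Add(Add(G, -10), G)) = Mul(3, Add(Add(-10, G), G)) = Mul(3, Add(-10, Mul(2, G))) = Add(-30, Mul(6, G)))
Function('H')(P, p) = Mul(Add(88, p), Add(120, P)) (Function('H')(P, p) = Mul(Add(120, P), Add(88, p)) = Mul(Add(88, p), Add(120, P)))
J = -236520146 (J = Add(-2, Mul(Add(Add(10560, Mul(88, -130), Mul(120, 102), Mul(-130, 102)), 15868), Add(-16171, Add(-30, Mul(6, -122))))) = Add(-2, Mul(Add(Add(10560, -11440, 12240, -13260), 15868), Add(-16171, Add(-30, -732)))) = Add(-2, Mul(Add(-1900, 15868), Add(-16171, -762))) = Add(-2, Mul(13968, -16933)) = Add(-2, -236520144) = -236520146)
Add(Add(-15374, -29872), J) = Add(Add(-15374, -29872), -236520146) = Add(-45246, -236520146) = -236565392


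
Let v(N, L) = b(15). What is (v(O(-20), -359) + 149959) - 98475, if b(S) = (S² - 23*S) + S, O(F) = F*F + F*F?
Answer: 51379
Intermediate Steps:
O(F) = 2*F² (O(F) = F² + F² = 2*F²)
b(S) = S² - 22*S
v(N, L) = -105 (v(N, L) = 15*(-22 + 15) = 15*(-7) = -105)
(v(O(-20), -359) + 149959) - 98475 = (-105 + 149959) - 98475 = 149854 - 98475 = 51379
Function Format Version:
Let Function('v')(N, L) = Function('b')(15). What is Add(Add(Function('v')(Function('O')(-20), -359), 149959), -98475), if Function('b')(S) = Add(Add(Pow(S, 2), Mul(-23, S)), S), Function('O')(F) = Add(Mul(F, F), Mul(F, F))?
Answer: 51379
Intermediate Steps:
Function('O')(F) = Mul(2, Pow(F, 2)) (Function('O')(F) = Add(Pow(F, 2), Pow(F, 2)) = Mul(2, Pow(F, 2)))
Function('b')(S) = Add(Pow(S, 2), Mul(-22, S))
Function('v')(N, L) = -105 (Function('v')(N, L) = Mul(15, Add(-22, 15)) = Mul(15, -7) = -105)
Add(Add(Function('v')(Function('O')(-20), -359), 149959), -98475) = Add(Add(-105, 149959), -98475) = Add(149854, -98475) = 51379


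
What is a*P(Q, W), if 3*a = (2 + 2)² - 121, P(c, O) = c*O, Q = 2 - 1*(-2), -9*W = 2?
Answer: 280/9 ≈ 31.111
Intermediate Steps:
W = -2/9 (W = -⅑*2 = -2/9 ≈ -0.22222)
Q = 4 (Q = 2 + 2 = 4)
P(c, O) = O*c
a = -35 (a = ((2 + 2)² - 121)/3 = (4² - 121)/3 = (16 - 121)/3 = (⅓)*(-105) = -35)
a*P(Q, W) = -(-70)*4/9 = -35*(-8/9) = 280/9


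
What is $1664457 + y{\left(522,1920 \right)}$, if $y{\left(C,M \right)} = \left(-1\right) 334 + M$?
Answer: $1666043$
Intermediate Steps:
$y{\left(C,M \right)} = -334 + M$
$1664457 + y{\left(522,1920 \right)} = 1664457 + \left(-334 + 1920\right) = 1664457 + 1586 = 1666043$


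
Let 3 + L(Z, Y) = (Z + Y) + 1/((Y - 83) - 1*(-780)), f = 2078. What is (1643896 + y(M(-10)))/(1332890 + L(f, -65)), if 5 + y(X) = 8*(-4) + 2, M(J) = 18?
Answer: 1038920152/843656801 ≈ 1.2314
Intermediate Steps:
y(X) = -35 (y(X) = -5 + (8*(-4) + 2) = -5 + (-32 + 2) = -5 - 30 = -35)
L(Z, Y) = -3 + Y + Z + 1/(697 + Y) (L(Z, Y) = -3 + ((Z + Y) + 1/((Y - 83) - 1*(-780))) = -3 + ((Y + Z) + 1/((-83 + Y) + 780)) = -3 + ((Y + Z) + 1/(697 + Y)) = -3 + (Y + Z + 1/(697 + Y)) = -3 + Y + Z + 1/(697 + Y))
(1643896 + y(M(-10)))/(1332890 + L(f, -65)) = (1643896 - 35)/(1332890 + (-2090 + (-65)² + 694*(-65) + 697*2078 - 65*2078)/(697 - 65)) = 1643861/(1332890 + (-2090 + 4225 - 45110 + 1448366 - 135070)/632) = 1643861/(1332890 + (1/632)*1270321) = 1643861/(1332890 + 1270321/632) = 1643861/(843656801/632) = 1643861*(632/843656801) = 1038920152/843656801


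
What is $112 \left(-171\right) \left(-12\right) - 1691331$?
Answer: $-1461507$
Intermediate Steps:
$112 \left(-171\right) \left(-12\right) - 1691331 = \left(-19152\right) \left(-12\right) - 1691331 = 229824 - 1691331 = -1461507$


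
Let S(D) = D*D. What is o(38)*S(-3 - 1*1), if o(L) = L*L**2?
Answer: 877952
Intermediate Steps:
o(L) = L**3
S(D) = D**2
o(38)*S(-3 - 1*1) = 38**3*(-3 - 1*1)**2 = 54872*(-3 - 1)**2 = 54872*(-4)**2 = 54872*16 = 877952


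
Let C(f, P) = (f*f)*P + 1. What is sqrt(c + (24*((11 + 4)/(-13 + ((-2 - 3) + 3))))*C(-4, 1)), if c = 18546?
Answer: sqrt(18138) ≈ 134.68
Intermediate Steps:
C(f, P) = 1 + P*f**2 (C(f, P) = f**2*P + 1 = P*f**2 + 1 = 1 + P*f**2)
sqrt(c + (24*((11 + 4)/(-13 + ((-2 - 3) + 3))))*C(-4, 1)) = sqrt(18546 + (24*((11 + 4)/(-13 + ((-2 - 3) + 3))))*(1 + 1*(-4)**2)) = sqrt(18546 + (24*(15/(-13 + (-5 + 3))))*(1 + 1*16)) = sqrt(18546 + (24*(15/(-13 - 2)))*(1 + 16)) = sqrt(18546 + (24*(15/(-15)))*17) = sqrt(18546 + (24*(15*(-1/15)))*17) = sqrt(18546 + (24*(-1))*17) = sqrt(18546 - 24*17) = sqrt(18546 - 408) = sqrt(18138)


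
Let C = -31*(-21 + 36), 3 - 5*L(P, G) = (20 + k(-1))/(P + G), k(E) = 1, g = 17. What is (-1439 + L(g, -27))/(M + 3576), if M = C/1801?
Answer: -129490099/321995550 ≈ -0.40215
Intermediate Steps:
L(P, G) = ⅗ - 21/(5*(G + P)) (L(P, G) = ⅗ - (20 + 1)/(5*(P + G)) = ⅗ - 21/(5*(G + P)))
C = -465 (C = -31*15 = -465)
M = -465/1801 ≈ -0.25819
(-1439 + L(g, -27))/(M + 3576) = (-1439 + 3*(-7 - 27 + 17)/(5*(-27 + 17)))/(-465/1801 + 3576) = (-1439 + (⅗)*(-17)/(-10))/(6439911/1801) = (-1439 + (⅗)*(-⅒)*(-17))*(1801/6439911) = (-1439 + 51/50)*(1801/6439911) = -71899/50*1801/6439911 = -129490099/321995550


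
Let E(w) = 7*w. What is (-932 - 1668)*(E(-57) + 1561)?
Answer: -3021200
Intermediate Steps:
(-932 - 1668)*(E(-57) + 1561) = (-932 - 1668)*(7*(-57) + 1561) = -2600*(-399 + 1561) = -2600*1162 = -3021200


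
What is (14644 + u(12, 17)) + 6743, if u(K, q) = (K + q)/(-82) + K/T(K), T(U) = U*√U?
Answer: 1753705/82 + √3/6 ≈ 21387.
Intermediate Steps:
T(U) = U^(3/2)
u(K, q) = K^(-½) - K/82 - q/82 (u(K, q) = (K + q)/(-82) + K/(K^(3/2)) = (K + q)*(-1/82) + K/K^(3/2) = (-K/82 - q/82) + K^(-½) = K^(-½) - K/82 - q/82)
(14644 + u(12, 17)) + 6743 = (14644 + (12^(-½) - 1/82*12 - 1/82*17)) + 6743 = (14644 + (√3/6 - 6/41 - 17/82)) + 6743 = (14644 + (-29/82 + √3/6)) + 6743 = (1200779/82 + √3/6) + 6743 = 1753705/82 + √3/6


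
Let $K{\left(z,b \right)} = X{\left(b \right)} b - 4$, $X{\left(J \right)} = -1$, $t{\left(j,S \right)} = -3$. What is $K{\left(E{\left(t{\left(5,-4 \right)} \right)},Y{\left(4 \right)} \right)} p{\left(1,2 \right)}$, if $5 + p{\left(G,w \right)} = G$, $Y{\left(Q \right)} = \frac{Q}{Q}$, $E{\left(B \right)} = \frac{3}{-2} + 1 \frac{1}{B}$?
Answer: $20$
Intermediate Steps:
$E{\left(B \right)} = - \frac{3}{2} + \frac{1}{B}$ ($E{\left(B \right)} = 3 \left(- \frac{1}{2}\right) + \frac{1}{B} = - \frac{3}{2} + \frac{1}{B}$)
$Y{\left(Q \right)} = 1$
$p{\left(G,w \right)} = -5 + G$
$K{\left(z,b \right)} = -4 - b$ ($K{\left(z,b \right)} = - b - 4 = -4 - b$)
$K{\left(E{\left(t{\left(5,-4 \right)} \right)},Y{\left(4 \right)} \right)} p{\left(1,2 \right)} = \left(-4 - 1\right) \left(-5 + 1\right) = \left(-4 - 1\right) \left(-4\right) = \left(-5\right) \left(-4\right) = 20$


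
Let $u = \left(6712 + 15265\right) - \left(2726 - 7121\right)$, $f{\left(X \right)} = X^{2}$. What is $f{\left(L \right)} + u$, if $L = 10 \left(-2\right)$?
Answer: $26772$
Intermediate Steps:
$L = -20$
$u = 26372$ ($u = 21977 - -4395 = 21977 + \left(-2726 + 7121\right) = 21977 + 4395 = 26372$)
$f{\left(L \right)} + u = \left(-20\right)^{2} + 26372 = 400 + 26372 = 26772$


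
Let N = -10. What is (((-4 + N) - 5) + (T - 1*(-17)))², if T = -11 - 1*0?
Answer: 169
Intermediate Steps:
T = -11 (T = -11 + 0 = -11)
(((-4 + N) - 5) + (T - 1*(-17)))² = (((-4 - 10) - 5) + (-11 - 1*(-17)))² = ((-14 - 5) + (-11 + 17))² = (-19 + 6)² = (-13)² = 169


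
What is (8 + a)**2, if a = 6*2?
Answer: 400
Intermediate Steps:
a = 12
(8 + a)**2 = (8 + 12)**2 = 20**2 = 400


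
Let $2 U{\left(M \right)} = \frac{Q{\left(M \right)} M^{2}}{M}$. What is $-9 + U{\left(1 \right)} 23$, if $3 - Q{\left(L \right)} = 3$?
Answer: $-9$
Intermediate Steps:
$Q{\left(L \right)} = 0$ ($Q{\left(L \right)} = 3 - 3 = 0$)
$U{\left(M \right)} = 0$ ($U{\left(M \right)} = \frac{0 M^{2} \frac{1}{M}}{2} = \frac{0 \frac{1}{M}}{2} = \frac{1}{2} \cdot 0 = 0$)
$-9 + U{\left(1 \right)} 23 = -9 + 0 \cdot 23 = -9 + 0 = -9$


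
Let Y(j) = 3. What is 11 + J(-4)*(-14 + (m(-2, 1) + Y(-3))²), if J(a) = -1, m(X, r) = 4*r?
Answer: -24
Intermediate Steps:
11 + J(-4)*(-14 + (m(-2, 1) + Y(-3))²) = 11 - (-14 + (4*1 + 3)²) = 11 - (-14 + (4 + 3)²) = 11 - (-14 + 7²) = 11 - (-14 + 49) = 11 - 1*35 = 11 - 35 = -24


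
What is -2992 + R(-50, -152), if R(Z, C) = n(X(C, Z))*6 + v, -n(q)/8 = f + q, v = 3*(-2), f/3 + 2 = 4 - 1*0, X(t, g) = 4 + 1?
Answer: -3526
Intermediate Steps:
X(t, g) = 5
f = 6 (f = -6 + 3*(4 - 1*0) = -6 + 3*(4 + 0) = -6 + 3*4 = -6 + 12 = 6)
v = -6
n(q) = -48 - 8*q (n(q) = -8*(6 + q) = -48 - 8*q)
R(Z, C) = -534 (R(Z, C) = (-48 - 8*5)*6 - 6 = (-48 - 40)*6 - 6 = -88*6 - 6 = -528 - 6 = -534)
-2992 + R(-50, -152) = -2992 - 534 = -3526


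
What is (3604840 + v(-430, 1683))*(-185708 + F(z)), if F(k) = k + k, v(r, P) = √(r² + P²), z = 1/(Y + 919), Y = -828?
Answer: -60919726821840/91 - 16899426*√3017389/91 ≈ -6.6977e+11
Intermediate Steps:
z = 1/91 (z = 1/(-828 + 919) = 1/91 ≈ 0.010989)
v(r, P) = √(P² + r²)
F(k) = 2*k
(3604840 + v(-430, 1683))*(-185708 + F(z)) = (3604840 + √(1683² + (-430)²))*(-185708 + 2*(1/91)) = (3604840 + √(2832489 + 184900))*(-185708 + 2/91) = (3604840 + √3017389)*(-16899426/91) = -60919726821840/91 - 16899426*√3017389/91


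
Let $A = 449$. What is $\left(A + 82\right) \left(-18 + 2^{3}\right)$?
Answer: $-5310$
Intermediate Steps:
$\left(A + 82\right) \left(-18 + 2^{3}\right) = \left(449 + 82\right) \left(-18 + 2^{3}\right) = 531 \left(-18 + 8\right) = 531 \left(-10\right) = -5310$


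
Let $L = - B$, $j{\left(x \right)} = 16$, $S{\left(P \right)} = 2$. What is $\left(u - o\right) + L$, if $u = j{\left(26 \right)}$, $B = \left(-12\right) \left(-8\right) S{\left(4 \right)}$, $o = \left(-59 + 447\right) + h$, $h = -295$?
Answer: $-269$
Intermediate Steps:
$o = 93$ ($o = \left(-59 + 447\right) - 295 = 388 - 295 = 93$)
$B = 192$ ($B = \left(-12\right) \left(-8\right) 2 = 96 \cdot 2 = 192$)
$u = 16$
$L = -192$ ($L = \left(-1\right) 192 = -192$)
$\left(u - o\right) + L = \left(16 - 93\right) - 192 = -77 - 192 = -269$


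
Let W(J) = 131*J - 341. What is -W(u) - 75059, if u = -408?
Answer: -21270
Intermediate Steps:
W(J) = -341 + 131*J
-W(u) - 75059 = -(-341 + 131*(-408)) - 75059 = -(-341 - 53448) - 75059 = -1*(-53789) - 75059 = 53789 - 75059 = -21270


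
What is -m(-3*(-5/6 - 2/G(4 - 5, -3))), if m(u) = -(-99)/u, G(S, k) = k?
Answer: -198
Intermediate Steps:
m(u) = 99/u
-m(-3*(-5/6 - 2/G(4 - 5, -3))) = -99/((-3*(-5/6 - 2/(-3)))) = -99/((-3*(-5*⅙ - 2*(-⅓)))) = -99/((-3*(-⅚ + ⅔))) = -99/((-3*(-⅙))) = -99/½ = -99*2 = -1*198 = -198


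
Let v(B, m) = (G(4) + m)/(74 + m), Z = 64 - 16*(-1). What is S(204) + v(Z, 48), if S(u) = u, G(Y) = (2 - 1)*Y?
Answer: 12470/61 ≈ 204.43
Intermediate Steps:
G(Y) = Y (G(Y) = 1*Y = Y)
Z = 80 (Z = 64 - 1*(-16) = 64 + 16 = 80)
v(B, m) = (4 + m)/(74 + m)
S(204) + v(Z, 48) = 204 + (4 + 48)/(74 + 48) = 204 + 52/122 = 204 + (1/122)*52 = 204 + 26/61 = 12470/61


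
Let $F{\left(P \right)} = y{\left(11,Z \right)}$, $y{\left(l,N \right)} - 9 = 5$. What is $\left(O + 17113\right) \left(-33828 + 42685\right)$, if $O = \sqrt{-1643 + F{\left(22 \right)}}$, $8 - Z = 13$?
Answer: $151569841 + 26571 i \sqrt{181} \approx 1.5157 \cdot 10^{8} + 3.5748 \cdot 10^{5} i$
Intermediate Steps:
$Z = -5$ ($Z = 8 - 13 = -5$)
$y{\left(l,N \right)} = 14$ ($y{\left(l,N \right)} = 9 + 5 = 14$)
$F{\left(P \right)} = 14$
$O = 3 i \sqrt{181}$ ($O = \sqrt{-1643 + 14} = \sqrt{-1629} = 3 i \sqrt{181} \approx 40.361 i$)
$\left(O + 17113\right) \left(-33828 + 42685\right) = \left(3 i \sqrt{181} + 17113\right) \left(-33828 + 42685\right) = \left(17113 + 3 i \sqrt{181}\right) 8857 = 151569841 + 26571 i \sqrt{181}$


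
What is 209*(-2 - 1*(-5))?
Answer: 627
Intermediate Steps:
209*(-2 - 1*(-5)) = 209*(-2 + 5) = 209*3 = 627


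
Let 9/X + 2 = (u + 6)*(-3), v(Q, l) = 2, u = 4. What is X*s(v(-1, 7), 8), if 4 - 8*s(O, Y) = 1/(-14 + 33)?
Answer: -675/4864 ≈ -0.13877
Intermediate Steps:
s(O, Y) = 75/152 (s(O, Y) = ½ - 1/(8*(-14 + 33)) = ½ - ⅛/19 = ½ - ⅛*1/19 = ½ - 1/152 = 75/152)
X = -9/32 (X = 9/(-2 + (4 + 6)*(-3)) = 9/(-2 + 10*(-3)) = 9/(-2 - 30) = 9/(-32) = 9*(-1/32) = -9/32 ≈ -0.28125)
X*s(v(-1, 7), 8) = -9/32*75/152 = -675/4864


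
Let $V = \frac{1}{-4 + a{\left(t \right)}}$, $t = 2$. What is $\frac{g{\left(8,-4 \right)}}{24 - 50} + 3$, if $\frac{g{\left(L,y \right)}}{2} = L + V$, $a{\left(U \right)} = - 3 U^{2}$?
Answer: $\frac{497}{208} \approx 2.3894$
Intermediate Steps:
$V = - \frac{1}{16}$ ($V = \frac{1}{-4 - 3 \cdot 2^{2}} = \frac{1}{-4 - 12} = \frac{1}{-16} = - \frac{1}{16} \approx -0.0625$)
$g{\left(L,y \right)} = - \frac{1}{8} + 2 L$ ($g{\left(L,y \right)} = 2 \left(L - \frac{1}{16}\right) = 2 \left(- \frac{1}{16} + L\right) = - \frac{1}{8} + 2 L$)
$\frac{g{\left(8,-4 \right)}}{24 - 50} + 3 = \frac{- \frac{1}{8} + 2 \cdot 8}{24 - 50} + 3 = \frac{- \frac{1}{8} + 16}{-26} + 3 = \frac{127}{8} \left(- \frac{1}{26}\right) + 3 = - \frac{127}{208} + 3 = \frac{497}{208}$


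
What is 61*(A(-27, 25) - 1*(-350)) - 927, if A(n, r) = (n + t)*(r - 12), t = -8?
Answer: -7332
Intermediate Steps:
A(n, r) = (-12 + r)*(-8 + n) (A(n, r) = (n - 8)*(r - 12) = (-8 + n)*(-12 + r) = (-12 + r)*(-8 + n))
61*(A(-27, 25) - 1*(-350)) - 927 = 61*((96 - 12*(-27) - 8*25 - 27*25) - 1*(-350)) - 927 = 61*((96 + 324 - 200 - 675) + 350) - 927 = 61*(-455 + 350) - 927 = 61*(-105) - 927 = -6405 - 927 = -7332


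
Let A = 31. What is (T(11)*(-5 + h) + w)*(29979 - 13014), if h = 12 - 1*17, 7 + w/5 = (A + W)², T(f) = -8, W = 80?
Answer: 1045892250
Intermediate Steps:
w = 61570 (w = -35 + 5*(31 + 80)² = -35 + 5*111² = -35 + 5*12321 = -35 + 61605 = 61570)
h = -5 (h = 12 - 17 = -5)
(T(11)*(-5 + h) + w)*(29979 - 13014) = (-8*(-5 - 5) + 61570)*(29979 - 13014) = (-8*(-10) + 61570)*16965 = (80 + 61570)*16965 = 61650*16965 = 1045892250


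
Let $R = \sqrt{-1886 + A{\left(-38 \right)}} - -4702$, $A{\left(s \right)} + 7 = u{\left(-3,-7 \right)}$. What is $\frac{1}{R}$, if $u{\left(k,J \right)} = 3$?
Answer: $\frac{2351}{11055347} - \frac{3 i \sqrt{210}}{22110694} \approx 0.00021266 - 1.9662 \cdot 10^{-6} i$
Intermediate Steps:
$A{\left(s \right)} = -4$ ($A{\left(s \right)} = -7 + 3 = -4$)
$R = 4702 + 3 i \sqrt{210}$ ($R = \sqrt{-1886 - 4} - -4702 = \sqrt{-1890} + 4702 = 3 i \sqrt{210} + 4702 = 4702 + 3 i \sqrt{210} \approx 4702.0 + 43.474 i$)
$\frac{1}{R} = \frac{1}{4702 + 3 i \sqrt{210}}$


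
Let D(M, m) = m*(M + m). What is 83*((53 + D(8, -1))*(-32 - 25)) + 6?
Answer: -217620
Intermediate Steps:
83*((53 + D(8, -1))*(-32 - 25)) + 6 = 83*((53 - (8 - 1))*(-32 - 25)) + 6 = 83*((53 - 1*7)*(-57)) + 6 = 83*((53 - 7)*(-57)) + 6 = 83*(46*(-57)) + 6 = 83*(-2622) + 6 = -217626 + 6 = -217620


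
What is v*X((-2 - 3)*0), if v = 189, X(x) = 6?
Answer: 1134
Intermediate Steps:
v*X((-2 - 3)*0) = 189*6 = 1134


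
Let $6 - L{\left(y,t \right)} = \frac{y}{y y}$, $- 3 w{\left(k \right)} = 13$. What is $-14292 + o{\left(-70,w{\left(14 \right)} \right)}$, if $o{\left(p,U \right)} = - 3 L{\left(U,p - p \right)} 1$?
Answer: $- \frac{186039}{13} \approx -14311.0$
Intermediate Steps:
$w{\left(k \right)} = - \frac{13}{3}$ ($w{\left(k \right)} = \left(- \frac{1}{3}\right) 13 = - \frac{13}{3}$)
$L{\left(y,t \right)} = 6 - \frac{1}{y}$ ($L{\left(y,t \right)} = 6 - \frac{y}{y y} = 6 - \frac{y}{y^{2}} = 6 - \frac{1}{y}$)
$o{\left(p,U \right)} = -18 + \frac{3}{U}$ ($o{\left(p,U \right)} = - 3 \left(6 - \frac{1}{U}\right) 1 = \left(-18 + \frac{3}{U}\right) 1 = -18 + \frac{3}{U}$)
$-14292 + o{\left(-70,w{\left(14 \right)} \right)} = -14292 - \left(18 - \frac{3}{- \frac{13}{3}}\right) = -14292 + \left(-18 + 3 \left(- \frac{3}{13}\right)\right) = -14292 - \frac{243}{13} = - \frac{186039}{13}$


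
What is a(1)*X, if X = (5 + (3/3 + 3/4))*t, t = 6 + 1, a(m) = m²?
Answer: 189/4 ≈ 47.250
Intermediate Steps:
t = 7
X = 189/4 (X = (5 + (3/3 + 3/4))*7 = (5 + (3*(⅓) + 3*(¼)))*7 = (5 + (1 + ¾))*7 = (5 + 7/4)*7 = (27/4)*7 = 189/4 ≈ 47.250)
a(1)*X = 1²*(189/4) = 1*(189/4) = 189/4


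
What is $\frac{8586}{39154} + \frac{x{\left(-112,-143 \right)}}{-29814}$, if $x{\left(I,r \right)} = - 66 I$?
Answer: $- \frac{2786947}{97278113} \approx -0.028649$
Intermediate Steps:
$\frac{8586}{39154} + \frac{x{\left(-112,-143 \right)}}{-29814} = \frac{8586}{39154} + \frac{\left(-66\right) \left(-112\right)}{-29814} = 8586 \cdot \frac{1}{39154} + 7392 \left(- \frac{1}{29814}\right) = \frac{4293}{19577} - \frac{1232}{4969} = - \frac{2786947}{97278113}$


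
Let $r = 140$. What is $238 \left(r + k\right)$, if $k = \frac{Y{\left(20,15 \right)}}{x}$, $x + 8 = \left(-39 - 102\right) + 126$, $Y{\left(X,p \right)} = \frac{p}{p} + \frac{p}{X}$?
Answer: $\frac{1531887}{46} \approx 33302.0$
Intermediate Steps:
$Y{\left(X,p \right)} = 1 + \frac{p}{X}$
$x = -23$ ($x = -8 + \left(\left(-39 - 102\right) + 126\right) = -8 + \left(-141 + 126\right) = -8 - 15 = -23$)
$k = - \frac{7}{92}$ ($k = \frac{\frac{1}{20} \left(20 + 15\right)}{-23} = \frac{1}{20} \cdot 35 \left(- \frac{1}{23}\right) = \frac{7}{4} \left(- \frac{1}{23}\right) = - \frac{7}{92} \approx -0.076087$)
$238 \left(r + k\right) = 238 \left(140 - \frac{7}{92}\right) = 238 \cdot \frac{12873}{92} = \frac{1531887}{46}$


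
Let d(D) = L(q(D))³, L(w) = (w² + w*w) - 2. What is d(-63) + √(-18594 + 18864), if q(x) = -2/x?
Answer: -498677257000/62523502209 + 3*√30 ≈ 8.4558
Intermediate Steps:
L(w) = -2 + 2*w² (L(w) = (w² + w²) - 2 = 2*w² - 2 = -2 + 2*w²)
d(D) = (-2 + 8/D²)³ (d(D) = (-2 + 2*(-2/D)²)³ = (-2 + 2*(4/D²))³ = (-2 + 8/D²)³)
d(-63) + √(-18594 + 18864) = 8*(4 - 1*(-63)²)³/(-63)⁶ + √(-18594 + 18864) = 8*(1/62523502209)*(4 - 1*3969)³ + √270 = 8*(1/62523502209)*(4 - 3969)³ + 3*√30 = 8*(1/62523502209)*(-3965)³ + 3*√30 = 8*(1/62523502209)*(-62334657125) + 3*√30 = -498677257000/62523502209 + 3*√30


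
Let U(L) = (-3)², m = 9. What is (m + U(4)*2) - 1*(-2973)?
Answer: 3000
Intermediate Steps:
U(L) = 9
(m + U(4)*2) - 1*(-2973) = (9 + 9*2) - 1*(-2973) = (9 + 18) + 2973 = 27 + 2973 = 3000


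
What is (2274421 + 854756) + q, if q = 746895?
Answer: 3876072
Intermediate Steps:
(2274421 + 854756) + q = (2274421 + 854756) + 746895 = 3129177 + 746895 = 3876072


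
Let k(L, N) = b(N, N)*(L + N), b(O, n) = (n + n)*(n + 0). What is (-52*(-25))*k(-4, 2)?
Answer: -20800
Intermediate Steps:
b(O, n) = 2*n² (b(O, n) = (2*n)*n = 2*n²)
k(L, N) = 2*N²*(L + N) (k(L, N) = (2*N²)*(L + N) = 2*N²*(L + N))
(-52*(-25))*k(-4, 2) = (-52*(-25))*(2*2²*(-4 + 2)) = 1300*(2*4*(-2)) = 1300*(-16) = -20800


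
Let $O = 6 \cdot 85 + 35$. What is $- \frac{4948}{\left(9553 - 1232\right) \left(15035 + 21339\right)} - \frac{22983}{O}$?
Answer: $- \frac{3478111290871}{82477044715} \approx -42.171$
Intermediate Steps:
$O = 545$ ($O = 510 + 35 = 545$)
$- \frac{4948}{\left(9553 - 1232\right) \left(15035 + 21339\right)} - \frac{22983}{O} = - \frac{4948}{\left(9553 - 1232\right) \left(15035 + 21339\right)} - \frac{22983}{545} = - \frac{4948}{8321 \cdot 36374} - \frac{22983}{545} = - \frac{4948}{302668054} - \frac{22983}{545} = \left(-4948\right) \frac{1}{302668054} - \frac{22983}{545} = - \frac{2474}{151334027} - \frac{22983}{545} = - \frac{3478111290871}{82477044715}$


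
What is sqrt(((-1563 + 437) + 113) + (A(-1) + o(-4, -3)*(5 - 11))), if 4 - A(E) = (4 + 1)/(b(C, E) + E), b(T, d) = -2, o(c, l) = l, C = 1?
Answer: 2*I*sqrt(2226)/3 ≈ 31.454*I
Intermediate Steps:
A(E) = 4 - 5/(-2 + E) (A(E) = 4 - (4 + 1)/(-2 + E) = 4 - 5/(-2 + E))
sqrt(((-1563 + 437) + 113) + (A(-1) + o(-4, -3)*(5 - 11))) = sqrt(((-1563 + 437) + 113) + ((-13 + 4*(-1))/(-2 - 1) - 3*(5 - 11))) = sqrt((-1126 + 113) + ((-13 - 4)/(-3) - 3*(-6))) = sqrt(-1013 + (-1/3*(-17) + 18)) = sqrt(-1013 + (17/3 + 18)) = sqrt(-1013 + 71/3) = sqrt(-2968/3) = 2*I*sqrt(2226)/3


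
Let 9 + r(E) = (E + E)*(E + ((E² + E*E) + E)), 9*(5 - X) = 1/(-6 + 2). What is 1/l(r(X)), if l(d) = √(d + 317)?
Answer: 108*√218401/1528807 ≈ 0.033014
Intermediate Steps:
X = 181/36 (X = 5 - 1/(9*(-6 + 2)) = 5 - ⅑/(-4) = 5 - ⅑*(-¼) = 5 + 1/36 = 181/36 ≈ 5.0278)
r(E) = -9 + 2*E*(2*E + 2*E²) (r(E) = -9 + (E + E)*(E + ((E² + E*E) + E)) = -9 + (2*E)*(E + ((E² + E²) + E)) = -9 + (2*E)*(E + (2*E² + E)) = -9 + (2*E)*(E + (E + 2*E²)) = -9 + (2*E)*(2*E + 2*E²) = -9 + 2*E*(2*E + 2*E²))
l(d) = √(317 + d)
1/l(r(X)) = 1/(√(317 + (-9 + 4*(181/36)² + 4*(181/36)³))) = 1/(√(317 + (-9 + 4*(32761/1296) + 4*(5929741/46656)))) = 1/(√(317 + (-9 + 32761/324 + 5929741/11664))) = 1/(√(317 + 7004161/11664)) = 1/(√(10701649/11664)) = 1/(7*√218401/108) = 108*√218401/1528807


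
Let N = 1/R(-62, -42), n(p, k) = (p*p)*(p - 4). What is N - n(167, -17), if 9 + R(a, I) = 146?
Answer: -622789258/137 ≈ -4.5459e+6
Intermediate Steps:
R(a, I) = 137 (R(a, I) = -9 + 146 = 137)
n(p, k) = p²*(-4 + p)
N = 1/137 ≈ 0.0072993
N - n(167, -17) = 1/137 - 167²*(-4 + 167) = 1/137 - 27889*163 = 1/137 - 1*4545907 = 1/137 - 4545907 = -622789258/137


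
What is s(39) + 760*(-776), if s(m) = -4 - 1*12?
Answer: -589776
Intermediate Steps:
s(m) = -16 (s(m) = -4 - 12 = -16)
s(39) + 760*(-776) = -16 + 760*(-776) = -16 - 589760 = -589776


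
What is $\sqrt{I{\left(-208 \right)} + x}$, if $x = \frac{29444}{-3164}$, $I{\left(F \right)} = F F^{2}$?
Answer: $\frac{i \sqrt{5630454081623}}{791} \approx 2999.8 i$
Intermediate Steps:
$I{\left(F \right)} = F^{3}$
$x = - \frac{7361}{791}$ ($x = 29444 \left(- \frac{1}{3164}\right) = - \frac{7361}{791} \approx -9.3059$)
$\sqrt{I{\left(-208 \right)} + x} = \sqrt{\left(-208\right)^{3} - \frac{7361}{791}} = \sqrt{-8998912 - \frac{7361}{791}} = \sqrt{- \frac{7118146753}{791}} = \frac{i \sqrt{5630454081623}}{791}$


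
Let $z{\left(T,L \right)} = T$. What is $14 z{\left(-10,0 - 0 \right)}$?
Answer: $-140$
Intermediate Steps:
$14 z{\left(-10,0 - 0 \right)} = 14 \left(-10\right) = -140$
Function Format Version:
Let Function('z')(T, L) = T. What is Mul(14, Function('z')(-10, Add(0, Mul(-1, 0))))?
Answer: -140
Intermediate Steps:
Mul(14, Function('z')(-10, Add(0, Mul(-1, 0)))) = Mul(14, -10) = -140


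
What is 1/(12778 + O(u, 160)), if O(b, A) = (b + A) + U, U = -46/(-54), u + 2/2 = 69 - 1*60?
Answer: 27/349565 ≈ 7.7239e-5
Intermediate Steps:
u = 8 (u = -1 + (69 - 1*60) = -1 + (69 - 60) = -1 + 9 = 8)
U = 23/27 (U = -46*(-1/54) = 23/27 ≈ 0.85185)
O(b, A) = 23/27 + A + b (O(b, A) = (b + A) + 23/27 = (A + b) + 23/27 = 23/27 + A + b)
1/(12778 + O(u, 160)) = 1/(12778 + (23/27 + 160 + 8)) = 1/(12778 + 4559/27) = 1/(349565/27) = 27/349565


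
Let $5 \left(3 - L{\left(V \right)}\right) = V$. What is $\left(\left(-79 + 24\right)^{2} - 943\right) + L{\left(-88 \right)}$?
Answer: $\frac{10513}{5} \approx 2102.6$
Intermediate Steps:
$L{\left(V \right)} = 3 - \frac{V}{5}$
$\left(\left(-79 + 24\right)^{2} - 943\right) + L{\left(-88 \right)} = \left(\left(-79 + 24\right)^{2} - 943\right) + \left(3 - - \frac{88}{5}\right) = \left(\left(-55\right)^{2} - 943\right) + \left(3 + \frac{88}{5}\right) = \left(3025 - 943\right) + \frac{103}{5} = 2082 + \frac{103}{5} = \frac{10513}{5}$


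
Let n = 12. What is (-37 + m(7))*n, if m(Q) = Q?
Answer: -360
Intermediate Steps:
(-37 + m(7))*n = (-37 + 7)*12 = -30*12 = -360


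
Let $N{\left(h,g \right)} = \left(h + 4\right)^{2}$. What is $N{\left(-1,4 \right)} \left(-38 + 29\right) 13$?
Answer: $-1053$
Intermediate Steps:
$N{\left(h,g \right)} = \left(4 + h\right)^{2}$
$N{\left(-1,4 \right)} \left(-38 + 29\right) 13 = \left(4 - 1\right)^{2} \left(-38 + 29\right) 13 = 3^{2} \left(\left(-9\right) 13\right) = 9 \left(-117\right) = -1053$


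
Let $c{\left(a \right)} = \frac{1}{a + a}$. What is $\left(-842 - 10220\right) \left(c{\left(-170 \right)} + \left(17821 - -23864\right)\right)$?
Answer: $- \frac{78390304369}{170} \approx -4.6112 \cdot 10^{8}$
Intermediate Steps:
$c{\left(a \right)} = \frac{1}{2 a}$
$\left(-842 - 10220\right) \left(c{\left(-170 \right)} + \left(17821 - -23864\right)\right) = \left(-842 - 10220\right) \left(\frac{1}{2 \left(-170\right)} + \left(17821 - -23864\right)\right) = - 11062 \left(\frac{1}{2} \left(- \frac{1}{170}\right) + \left(17821 + 23864\right)\right) = - 11062 \left(- \frac{1}{340} + 41685\right) = \left(-11062\right) \frac{14172899}{340} = - \frac{78390304369}{170}$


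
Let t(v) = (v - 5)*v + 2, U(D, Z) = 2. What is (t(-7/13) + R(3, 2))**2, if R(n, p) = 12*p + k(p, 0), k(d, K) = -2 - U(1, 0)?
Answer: 17825284/28561 ≈ 624.11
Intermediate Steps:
t(v) = 2 + v*(-5 + v) (t(v) = (-5 + v)*v + 2 = v*(-5 + v) + 2 = 2 + v*(-5 + v))
k(d, K) = -4 (k(d, K) = -2 - 1*2 = -2 - 2 = -4)
R(n, p) = -4 + 12*p (R(n, p) = 12*p - 4 = -4 + 12*p)
(t(-7/13) + R(3, 2))**2 = ((2 + (-7/13)**2 - (-35)/13) + (-4 + 12*2))**2 = ((2 + (-7*1/13)**2 - (-35)/13) + (-4 + 24))**2 = ((2 + (-7/13)**2 - 5*(-7/13)) + 20)**2 = ((2 + 49/169 + 35/13) + 20)**2 = (842/169 + 20)**2 = (4222/169)**2 = 17825284/28561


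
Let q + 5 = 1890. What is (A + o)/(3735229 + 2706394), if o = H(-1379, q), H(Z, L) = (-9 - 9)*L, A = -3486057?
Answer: -3519987/6441623 ≈ -0.54644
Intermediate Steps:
q = 1885 (q = -5 + 1890 = 1885)
H(Z, L) = -18*L
o = -33930 (o = -18*1885 = -33930)
(A + o)/(3735229 + 2706394) = (-3486057 - 33930)/(3735229 + 2706394) = -3519987/6441623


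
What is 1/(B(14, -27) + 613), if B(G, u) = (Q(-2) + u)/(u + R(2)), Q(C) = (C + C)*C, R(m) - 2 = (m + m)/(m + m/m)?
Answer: 71/43580 ≈ 0.0016292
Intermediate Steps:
R(m) = 2 + 2*m/(1 + m) (R(m) = 2 + (m + m)/(m + m/m) = 2 + (2*m)/(m + 1) = 2 + (2*m)/(1 + m) = 2 + 2*m/(1 + m))
Q(C) = 2*C**2 (Q(C) = (2*C)*C = 2*C**2)
B(G, u) = (8 + u)/(10/3 + u) (B(G, u) = (2*(-2)**2 + u)/(u + 2*(1 + 2*2)/(1 + 2)) = (2*4 + u)/(u + 2*(1 + 4)/3) = (8 + u)/(u + 2*(1/3)*5) = (8 + u)/(u + 10/3) = (8 + u)/(10/3 + u))
1/(B(14, -27) + 613) = 1/(3*(8 - 27)/(10 + 3*(-27)) + 613) = 1/(3*(-19)/(10 - 81) + 613) = 1/(3*(-19)/(-71) + 613) = 1/(3*(-1/71)*(-19) + 613) = 1/(57/71 + 613) = 1/(43580/71) = 71/43580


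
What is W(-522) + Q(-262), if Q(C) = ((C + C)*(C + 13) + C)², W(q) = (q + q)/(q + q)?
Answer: 16955685797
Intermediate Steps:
W(q) = 1 (W(q) = (2*q)/((2*q)) = (2*q)*(1/(2*q)) = 1)
Q(C) = (C + 2*C*(13 + C))² (Q(C) = ((2*C)*(13 + C) + C)² = (2*C*(13 + C) + C)² = (C + 2*C*(13 + C))²)
W(-522) + Q(-262) = 1 + (-262)²*(27 + 2*(-262))² = 1 + 68644*(27 - 524)² = 1 + 68644*(-497)² = 1 + 68644*247009 = 1 + 16955685796 = 16955685797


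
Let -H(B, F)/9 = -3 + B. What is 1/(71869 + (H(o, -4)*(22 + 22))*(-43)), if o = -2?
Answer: -1/13271 ≈ -7.5352e-5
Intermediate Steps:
H(B, F) = 27 - 9*B (H(B, F) = -9*(-3 + B) = 27 - 9*B)
1/(71869 + (H(o, -4)*(22 + 22))*(-43)) = 1/(71869 + ((27 - 9*(-2))*(22 + 22))*(-43)) = 1/(71869 + ((27 + 18)*44)*(-43)) = 1/(71869 + (45*44)*(-43)) = 1/(71869 + 1980*(-43)) = 1/(71869 - 85140) = 1/(-13271) = -1/13271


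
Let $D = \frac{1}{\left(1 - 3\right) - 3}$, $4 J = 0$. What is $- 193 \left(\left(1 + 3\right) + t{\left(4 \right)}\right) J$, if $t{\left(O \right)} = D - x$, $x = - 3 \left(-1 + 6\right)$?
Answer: $0$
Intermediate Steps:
$J = 0$ ($J = \frac{1}{4} \cdot 0 = 0$)
$D = - \frac{1}{5}$ ($D = \frac{1}{\left(1 - 3\right) - 3} = \frac{1}{-2 - 3} = \frac{1}{-5} = - \frac{1}{5} \approx -0.2$)
$x = -15$ ($x = \left(-3\right) 5 = -15$)
$t{\left(O \right)} = \frac{74}{5}$ ($t{\left(O \right)} = - \frac{1}{5} - -15 = - \frac{1}{5} + 15 = \frac{74}{5}$)
$- 193 \left(\left(1 + 3\right) + t{\left(4 \right)}\right) J = - 193 \left(\left(1 + 3\right) + \frac{74}{5}\right) 0 = - 193 \left(4 + \frac{74}{5}\right) 0 = - 193 \cdot \frac{94}{5} \cdot 0 = \left(-193\right) 0 = 0$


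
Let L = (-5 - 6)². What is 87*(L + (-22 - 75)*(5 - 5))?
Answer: 10527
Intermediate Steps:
L = 121 (L = (-11)² = 121)
87*(L + (-22 - 75)*(5 - 5)) = 87*(121 + (-22 - 75)*(5 - 5)) = 87*(121 - 97*0) = 87*(121 + 0) = 87*121 = 10527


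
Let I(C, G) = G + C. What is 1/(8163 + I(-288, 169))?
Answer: 1/8044 ≈ 0.00012432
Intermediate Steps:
I(C, G) = C + G
1/(8163 + I(-288, 169)) = 1/(8163 + (-288 + 169)) = 1/(8163 - 119) = 1/8044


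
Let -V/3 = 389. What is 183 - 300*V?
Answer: 350283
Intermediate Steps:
V = -1167 (V = -3*389 = -1167)
183 - 300*V = 183 - 300*(-1167) = 183 + 350100 = 350283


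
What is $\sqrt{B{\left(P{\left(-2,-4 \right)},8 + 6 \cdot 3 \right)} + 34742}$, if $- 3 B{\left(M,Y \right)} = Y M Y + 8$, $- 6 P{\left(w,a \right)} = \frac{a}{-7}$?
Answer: $\frac{\sqrt{15329510}}{21} \approx 186.44$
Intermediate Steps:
$P{\left(w,a \right)} = \frac{a}{42}$ ($P{\left(w,a \right)} = - \frac{a \frac{1}{-7}}{6} = - \frac{a \left(- \frac{1}{7}\right)}{6} = - \frac{\left(- \frac{1}{7}\right) a}{6} = \frac{a}{42}$)
$B{\left(M,Y \right)} = - \frac{8}{3} - \frac{M Y^{2}}{3}$ ($B{\left(M,Y \right)} = - \frac{Y M Y + 8}{3} = - \frac{M Y Y + 8}{3} = - \frac{M Y^{2} + 8}{3} = - \frac{8 + M Y^{2}}{3} = - \frac{8}{3} - \frac{M Y^{2}}{3}$)
$\sqrt{B{\left(P{\left(-2,-4 \right)},8 + 6 \cdot 3 \right)} + 34742} = \sqrt{\left(- \frac{8}{3} - \frac{\frac{1}{42} \left(-4\right) \left(8 + 6 \cdot 3\right)^{2}}{3}\right) + 34742} = \sqrt{\left(- \frac{8}{3} - - \frac{2 \left(8 + 18\right)^{2}}{63}\right) + 34742} = \sqrt{\left(- \frac{8}{3} - - \frac{2 \cdot 26^{2}}{63}\right) + 34742} = \sqrt{\left(- \frac{8}{3} - \left(- \frac{2}{63}\right) 676\right) + 34742} = \sqrt{\left(- \frac{8}{3} + \frac{1352}{63}\right) + 34742} = \sqrt{\frac{1184}{63} + 34742} = \sqrt{\frac{2189930}{63}} = \frac{\sqrt{15329510}}{21}$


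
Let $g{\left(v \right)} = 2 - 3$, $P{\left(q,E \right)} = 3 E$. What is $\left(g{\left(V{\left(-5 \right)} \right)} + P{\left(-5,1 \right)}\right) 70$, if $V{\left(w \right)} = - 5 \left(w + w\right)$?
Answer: $140$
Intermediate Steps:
$V{\left(w \right)} = - 10 w$ ($V{\left(w \right)} = - 5 \cdot 2 w = - 10 w$)
$g{\left(v \right)} = -1$
$\left(g{\left(V{\left(-5 \right)} \right)} + P{\left(-5,1 \right)}\right) 70 = \left(-1 + 3 \cdot 1\right) 70 = \left(-1 + 3\right) 70 = 2 \cdot 70 = 140$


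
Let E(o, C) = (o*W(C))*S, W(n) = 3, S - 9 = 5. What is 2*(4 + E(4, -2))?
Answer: 344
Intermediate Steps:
S = 14 (S = 9 + 5 = 14)
E(o, C) = 42*o (E(o, C) = (o*3)*14 = (3*o)*14 = 42*o)
2*(4 + E(4, -2)) = 2*(4 + 42*4) = 2*(4 + 168) = 2*172 = 344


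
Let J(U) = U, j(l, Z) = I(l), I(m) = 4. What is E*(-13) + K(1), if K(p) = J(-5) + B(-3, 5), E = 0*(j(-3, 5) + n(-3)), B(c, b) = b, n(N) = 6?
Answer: 0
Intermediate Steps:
j(l, Z) = 4
E = 0 (E = 0*(4 + 6) = 0*10 = 0)
K(p) = 0 (K(p) = -5 + 5 = 0)
E*(-13) + K(1) = 0*(-13) + 0 = 0 + 0 = 0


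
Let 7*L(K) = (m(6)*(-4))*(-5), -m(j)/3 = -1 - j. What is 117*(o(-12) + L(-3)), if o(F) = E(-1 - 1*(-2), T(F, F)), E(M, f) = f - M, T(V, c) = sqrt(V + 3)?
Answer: 6903 + 351*I ≈ 6903.0 + 351.0*I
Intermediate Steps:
T(V, c) = sqrt(3 + V)
m(j) = 3 + 3*j (m(j) = -3*(-1 - j) = 3 + 3*j)
L(K) = 60 (L(K) = (((3 + 3*6)*(-4))*(-5))/7 = (((3 + 18)*(-4))*(-5))/7 = ((21*(-4))*(-5))/7 = (-84*(-5))/7 = (1/7)*420 = 60)
o(F) = -1 + sqrt(3 + F) (o(F) = sqrt(3 + F) - (-1 - 1*(-2)) = sqrt(3 + F) - (-1 + 2) = sqrt(3 + F) - 1*1 = sqrt(3 + F) - 1 = -1 + sqrt(3 + F))
117*(o(-12) + L(-3)) = 117*((-1 + sqrt(3 - 12)) + 60) = 117*((-1 + sqrt(-9)) + 60) = 117*((-1 + 3*I) + 60) = 117*(59 + 3*I) = 6903 + 351*I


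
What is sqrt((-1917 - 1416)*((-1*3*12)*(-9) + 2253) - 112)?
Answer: I*sqrt(8589253) ≈ 2930.7*I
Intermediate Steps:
sqrt((-1917 - 1416)*((-1*3*12)*(-9) + 2253) - 112) = sqrt(-3333*(-3*12*(-9) + 2253) - 112) = sqrt(-3333*(-36*(-9) + 2253) - 112) = sqrt(-3333*(324 + 2253) - 112) = sqrt(-3333*2577 - 112) = sqrt(-8589141 - 112) = sqrt(-8589253) = I*sqrt(8589253)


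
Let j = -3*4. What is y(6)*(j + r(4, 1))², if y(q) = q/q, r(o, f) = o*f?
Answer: 64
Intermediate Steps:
j = -12
r(o, f) = f*o
y(q) = 1
y(6)*(j + r(4, 1))² = 1*(-12 + 1*4)² = 1*(-12 + 4)² = 1*(-8)² = 1*64 = 64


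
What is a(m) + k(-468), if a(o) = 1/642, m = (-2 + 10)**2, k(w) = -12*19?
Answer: -146375/642 ≈ -228.00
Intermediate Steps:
k(w) = -228
m = 64 (m = 8**2 = 64)
a(o) = 1/642
a(m) + k(-468) = 1/642 - 228 = -146375/642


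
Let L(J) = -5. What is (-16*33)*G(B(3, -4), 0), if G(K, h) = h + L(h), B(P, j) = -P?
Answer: 2640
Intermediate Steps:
G(K, h) = -5 + h (G(K, h) = h - 5 = -5 + h)
(-16*33)*G(B(3, -4), 0) = (-16*33)*(-5 + 0) = -528*(-5) = 2640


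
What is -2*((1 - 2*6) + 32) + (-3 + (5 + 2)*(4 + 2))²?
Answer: 1479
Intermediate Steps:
-2*((1 - 2*6) + 32) + (-3 + (5 + 2)*(4 + 2))² = -2*((1 - 12) + 32) + (-3 + 7*6)² = -2*(-11 + 32) + (-3 + 42)² = -2*21 + 39² = -42 + 1521 = 1479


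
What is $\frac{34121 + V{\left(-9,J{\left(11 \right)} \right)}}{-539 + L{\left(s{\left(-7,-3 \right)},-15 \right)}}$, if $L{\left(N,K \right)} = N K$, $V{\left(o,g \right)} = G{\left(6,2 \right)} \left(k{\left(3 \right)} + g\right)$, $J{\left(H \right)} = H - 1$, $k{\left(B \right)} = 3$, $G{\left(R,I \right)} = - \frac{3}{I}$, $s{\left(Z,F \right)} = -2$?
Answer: $- \frac{68203}{1018} \approx -66.997$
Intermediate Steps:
$J{\left(H \right)} = -1 + H$
$V{\left(o,g \right)} = - \frac{9}{2} - \frac{3 g}{2}$ ($V{\left(o,g \right)} = - \frac{3}{2} \left(3 + g\right) = \left(-3\right) \frac{1}{2} \left(3 + g\right) = - \frac{3 \left(3 + g\right)}{2} = - \frac{9}{2} - \frac{3 g}{2}$)
$L{\left(N,K \right)} = K N$
$\frac{34121 + V{\left(-9,J{\left(11 \right)} \right)}}{-539 + L{\left(s{\left(-7,-3 \right)},-15 \right)}} = \frac{34121 - \left(\frac{9}{2} + \frac{3 \left(-1 + 11\right)}{2}\right)}{-539 - -30} = \frac{34121 - \frac{39}{2}}{-539 + 30} = \frac{34121 - \frac{39}{2}}{-509} = \left(34121 - \frac{39}{2}\right) \left(- \frac{1}{509}\right) = \frac{68203}{2} \left(- \frac{1}{509}\right) = - \frac{68203}{1018}$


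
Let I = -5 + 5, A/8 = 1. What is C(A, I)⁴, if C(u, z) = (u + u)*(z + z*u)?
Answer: 0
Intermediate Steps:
A = 8 (A = 8*1 = 8)
I = 0
C(u, z) = 2*u*(z + u*z) (C(u, z) = (2*u)*(z + u*z) = 2*u*(z + u*z))
C(A, I)⁴ = (2*8*0*(1 + 8))⁴ = (2*8*0*9)⁴ = 0⁴ = 0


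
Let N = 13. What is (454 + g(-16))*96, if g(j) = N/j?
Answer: 43506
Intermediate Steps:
g(j) = 13/j
(454 + g(-16))*96 = (454 + 13/(-16))*96 = (454 + 13*(-1/16))*96 = (454 - 13/16)*96 = (7251/16)*96 = 43506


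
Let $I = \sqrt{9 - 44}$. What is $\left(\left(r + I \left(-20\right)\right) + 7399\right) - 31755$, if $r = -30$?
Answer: $-24386 - 20 i \sqrt{35} \approx -24386.0 - 118.32 i$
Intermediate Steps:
$I = i \sqrt{35}$ ($I = \sqrt{-35} = i \sqrt{35} \approx 5.9161 i$)
$\left(\left(r + I \left(-20\right)\right) + 7399\right) - 31755 = \left(\left(-30 + i \sqrt{35} \left(-20\right)\right) + 7399\right) - 31755 = \left(\left(-30 - 20 i \sqrt{35}\right) + 7399\right) - 31755 = \left(7369 - 20 i \sqrt{35}\right) - 31755 = -24386 - 20 i \sqrt{35}$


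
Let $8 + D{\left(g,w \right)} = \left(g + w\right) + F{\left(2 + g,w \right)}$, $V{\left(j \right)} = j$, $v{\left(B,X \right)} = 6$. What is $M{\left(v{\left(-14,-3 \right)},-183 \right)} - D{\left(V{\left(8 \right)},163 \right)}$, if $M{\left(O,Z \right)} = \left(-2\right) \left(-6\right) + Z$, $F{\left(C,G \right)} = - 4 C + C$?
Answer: $-304$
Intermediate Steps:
$F{\left(C,G \right)} = - 3 C$
$M{\left(O,Z \right)} = 12 + Z$
$D{\left(g,w \right)} = -14 + w - 2 g$ ($D{\left(g,w \right)} = -8 - \left(- g - w + 3 \left(2 + g\right)\right) = -8 - \left(6 - w + 2 g\right) = -14 + w - 2 g$)
$M{\left(v{\left(-14,-3 \right)},-183 \right)} - D{\left(V{\left(8 \right)},163 \right)} = \left(12 - 183\right) - \left(-14 + 163 - 16\right) = -171 - \left(-14 + 163 - 16\right) = -171 - 133 = -304$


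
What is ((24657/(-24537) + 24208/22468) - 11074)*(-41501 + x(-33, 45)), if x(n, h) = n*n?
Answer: 20559694172997964/45941443 ≈ 4.4752e+8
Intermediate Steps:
x(n, h) = n²
((24657/(-24537) + 24208/22468) - 11074)*(-41501 + x(-33, 45)) = ((24657/(-24537) + 24208/22468) - 11074)*(-41501 + (-33)²) = ((24657*(-1/24537) + 24208*(1/22468)) - 11074)*(-41501 + 1089) = ((-8219/8179 + 6052/5617) - 11074)*(-40412) = (3333185/45941443 - 11074)*(-40412) = -508752206597/45941443*(-40412) = 20559694172997964/45941443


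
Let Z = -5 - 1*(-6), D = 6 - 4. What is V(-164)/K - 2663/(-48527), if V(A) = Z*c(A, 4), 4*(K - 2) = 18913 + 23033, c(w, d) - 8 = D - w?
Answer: 72749147/1017950879 ≈ 0.071466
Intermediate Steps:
D = 2
c(w, d) = 10 - w (c(w, d) = 8 + (2 - w) = 10 - w)
K = 20977/2 (K = 2 + (18913 + 23033)/4 = 2 + (¼)*41946 = 2 + 20973/2 = 20977/2 ≈ 10489.)
Z = 1 (Z = -5 + 6 = 1)
V(A) = 10 - A (V(A) = 1*(10 - A) = 10 - A)
V(-164)/K - 2663/(-48527) = (10 - 1*(-164))/(20977/2) - 2663/(-48527) = (10 + 164)*(2/20977) - 2663*(-1/48527) = 174*(2/20977) + 2663/48527 = 348/20977 + 2663/48527 = 72749147/1017950879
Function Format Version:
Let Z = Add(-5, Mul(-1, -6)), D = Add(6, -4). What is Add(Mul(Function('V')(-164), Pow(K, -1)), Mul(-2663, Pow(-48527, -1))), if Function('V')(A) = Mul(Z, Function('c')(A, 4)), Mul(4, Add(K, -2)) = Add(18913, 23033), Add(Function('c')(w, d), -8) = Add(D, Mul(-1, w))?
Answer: Rational(72749147, 1017950879) ≈ 0.071466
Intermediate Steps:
D = 2
Function('c')(w, d) = Add(10, Mul(-1, w)) (Function('c')(w, d) = Add(8, Add(2, Mul(-1, w))) = Add(10, Mul(-1, w)))
K = Rational(20977, 2) (K = Add(2, Mul(Rational(1, 4), Add(18913, 23033))) = Add(2, Mul(Rational(1, 4), 41946)) = Add(2, Rational(20973, 2)) = Rational(20977, 2) ≈ 10489.)
Z = 1 (Z = Add(-5, 6) = 1)
Function('V')(A) = Add(10, Mul(-1, A)) (Function('V')(A) = Mul(1, Add(10, Mul(-1, A))) = Add(10, Mul(-1, A)))
Add(Mul(Function('V')(-164), Pow(K, -1)), Mul(-2663, Pow(-48527, -1))) = Add(Mul(Add(10, Mul(-1, -164)), Pow(Rational(20977, 2), -1)), Mul(-2663, Pow(-48527, -1))) = Add(Mul(Add(10, 164), Rational(2, 20977)), Mul(-2663, Rational(-1, 48527))) = Add(Mul(174, Rational(2, 20977)), Rational(2663, 48527)) = Add(Rational(348, 20977), Rational(2663, 48527)) = Rational(72749147, 1017950879)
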